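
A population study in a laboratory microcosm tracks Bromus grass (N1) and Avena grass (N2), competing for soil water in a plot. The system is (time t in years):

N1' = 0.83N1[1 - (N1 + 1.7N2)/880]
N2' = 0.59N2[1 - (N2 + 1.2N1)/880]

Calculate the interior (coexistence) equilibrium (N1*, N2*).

N1* ≈ 592, N2* ≈ 169

Setting both brackets to zero gives the nullclines N1 + 1.7N2 = 880 and 1.2N1 + N2 = 880.
Substituting N2 = 880 - 1.2N1 into the first: N1(1 - 1.7·1.2) = 880 - 1.7·880.
So N1* = -616/-1.04 = 592, and then N2* = 880 - 1.2·592 = 169.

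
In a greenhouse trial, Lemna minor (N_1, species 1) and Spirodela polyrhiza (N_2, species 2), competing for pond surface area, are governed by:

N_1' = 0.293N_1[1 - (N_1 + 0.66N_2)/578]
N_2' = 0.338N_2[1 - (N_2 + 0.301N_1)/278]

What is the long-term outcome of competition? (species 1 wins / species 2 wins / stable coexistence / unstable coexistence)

stable coexistence

Compare the nullcline intercepts: K1/α12 = 578/0.66 = 876 > K2 = 278; K2/α21 = 278/0.301 = 924 > K1 = 578.
Since both inequalities hold, each species can invade when rare, so the interior equilibrium is stable.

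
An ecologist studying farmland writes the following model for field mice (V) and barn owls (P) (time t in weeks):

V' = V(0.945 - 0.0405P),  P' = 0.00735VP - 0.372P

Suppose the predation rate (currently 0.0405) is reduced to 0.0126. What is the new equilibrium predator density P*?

P* ≈ 75

At the interior fixed point, setting dV/dt = 0 with V > 0 fixes P* = (prey growth rate)/(VP coefficient) — independent of the other coefficients.
With the change, P* = 0.945/0.0126 = 75; it rises from 23.3.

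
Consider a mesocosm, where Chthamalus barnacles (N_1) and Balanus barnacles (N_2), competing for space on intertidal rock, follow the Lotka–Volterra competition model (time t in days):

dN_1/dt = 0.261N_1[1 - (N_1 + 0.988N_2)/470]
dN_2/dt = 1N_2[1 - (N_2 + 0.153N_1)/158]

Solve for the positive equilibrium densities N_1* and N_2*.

N_1* ≈ 370, N_2* ≈ 101

Setting both brackets to zero gives the nullclines N_1 + 0.988N_2 = 470 and 0.153N_1 + N_2 = 158.
Substituting N_2 = 158 - 0.153N_1 into the first: N_1(1 - 0.988·0.153) = 470 - 0.988·158.
So N_1* = 314/0.849 = 370, and then N_2* = 158 - 0.153·370 = 101.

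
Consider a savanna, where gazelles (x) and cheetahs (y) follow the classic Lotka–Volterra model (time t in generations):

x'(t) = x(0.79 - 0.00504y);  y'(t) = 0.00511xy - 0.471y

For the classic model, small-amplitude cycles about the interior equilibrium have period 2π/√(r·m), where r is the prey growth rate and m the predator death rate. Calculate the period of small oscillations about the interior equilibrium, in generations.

T ≈ 10.3 generations

Here r = 0.79 and m = 0.471, so r·m = 0.372.
ω = √0.372 = 0.61 per generation, hence T = 2π/ω ≈ 10.3 generations.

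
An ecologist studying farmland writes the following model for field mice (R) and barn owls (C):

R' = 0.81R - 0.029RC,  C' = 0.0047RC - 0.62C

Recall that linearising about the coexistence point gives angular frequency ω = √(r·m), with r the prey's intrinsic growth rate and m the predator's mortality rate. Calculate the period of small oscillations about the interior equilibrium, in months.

Here r = 0.81 and m = 0.62, so r·m = 0.502.
ω = √0.502 = 0.709 per month, hence T = 2π/ω ≈ 8.87 months.

T ≈ 8.87 months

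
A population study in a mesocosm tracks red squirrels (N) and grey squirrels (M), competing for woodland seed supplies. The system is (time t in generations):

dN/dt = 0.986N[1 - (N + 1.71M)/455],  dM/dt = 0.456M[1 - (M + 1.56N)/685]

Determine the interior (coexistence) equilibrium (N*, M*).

Setting both brackets to zero gives the nullclines N + 1.71M = 455 and 1.56N + M = 685.
Substituting M = 685 - 1.56N into the first: N(1 - 1.71·1.56) = 455 - 1.71·685.
So N* = -716/-1.67 = 430, and then M* = 685 - 1.56·430 = 14.9.

N* ≈ 430, M* ≈ 14.9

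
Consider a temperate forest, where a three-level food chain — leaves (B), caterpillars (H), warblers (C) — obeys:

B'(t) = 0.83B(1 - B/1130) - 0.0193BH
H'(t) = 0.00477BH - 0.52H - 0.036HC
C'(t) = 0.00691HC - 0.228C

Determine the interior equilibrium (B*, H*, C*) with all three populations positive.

From dC/dt = 0: 0.00691H* = 0.228, so H* = 33.
From dB/dt = 0: 0.83(1 - B*/1130) = 0.0193·33, giving B* = 1130·(1 - 0.767) = 263.
From dH/dt = 0: 0.00477·263 - 0.52 = 0.036C*, so C* = 0.735/0.036 = 20.4.

B* ≈ 263, H* ≈ 33, C* ≈ 20.4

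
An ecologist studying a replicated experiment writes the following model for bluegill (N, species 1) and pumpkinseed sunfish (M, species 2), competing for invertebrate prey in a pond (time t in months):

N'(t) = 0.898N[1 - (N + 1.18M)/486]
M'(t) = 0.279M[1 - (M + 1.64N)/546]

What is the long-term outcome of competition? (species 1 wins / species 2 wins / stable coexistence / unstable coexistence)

Compare the nullcline intercepts: K1/α12 = 486/1.18 = 412 < K2 = 546; K2/α21 = 546/1.64 = 333 < K1 = 486.
Since both are reversed, neither can invade when rare; the interior point is a saddle.

unstable coexistence (outcome depends on initial conditions)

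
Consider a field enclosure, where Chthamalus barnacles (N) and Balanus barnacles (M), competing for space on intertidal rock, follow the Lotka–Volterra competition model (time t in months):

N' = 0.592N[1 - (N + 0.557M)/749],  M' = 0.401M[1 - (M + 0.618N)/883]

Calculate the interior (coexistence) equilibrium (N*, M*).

Setting both brackets to zero gives the nullclines N + 0.557M = 749 and 0.618N + M = 883.
Substituting M = 883 - 0.618N into the first: N(1 - 0.557·0.618) = 749 - 0.557·883.
So N* = 257/0.656 = 392, and then M* = 883 - 0.618·392 = 641.

N* ≈ 392, M* ≈ 641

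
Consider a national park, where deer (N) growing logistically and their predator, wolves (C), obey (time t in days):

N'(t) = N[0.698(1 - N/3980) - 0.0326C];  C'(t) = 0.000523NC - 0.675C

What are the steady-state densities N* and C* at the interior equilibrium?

N* ≈ 1290, C* ≈ 14.5

From dC/dt = 0 with C > 0: 0.000523N* = 0.675, so N* = 1290.
Substitute into dN/dt = 0: 0.698(1 - 1290/3980) = 0.0326C*.
The bracket is 0.676, giving C* = 0.472/0.0326 = 14.5.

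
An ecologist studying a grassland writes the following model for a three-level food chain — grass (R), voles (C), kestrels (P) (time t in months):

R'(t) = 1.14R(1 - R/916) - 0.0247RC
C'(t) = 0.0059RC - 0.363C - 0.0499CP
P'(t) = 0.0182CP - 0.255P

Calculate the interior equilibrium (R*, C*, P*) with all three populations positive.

R* ≈ 638, C* ≈ 14, P* ≈ 68.2

From dP/dt = 0: 0.0182C* = 0.255, so C* = 14.
From dR/dt = 0: 1.14(1 - R*/916) = 0.0247·14, giving R* = 916·(1 - 0.304) = 638.
From dC/dt = 0: 0.0059·638 - 0.363 = 0.0499P*, so P* = 3.4/0.0499 = 68.2.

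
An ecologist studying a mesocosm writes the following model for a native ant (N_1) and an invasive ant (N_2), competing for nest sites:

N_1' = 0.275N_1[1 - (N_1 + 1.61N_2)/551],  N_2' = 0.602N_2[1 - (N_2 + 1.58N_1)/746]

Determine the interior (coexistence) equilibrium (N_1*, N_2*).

Setting both brackets to zero gives the nullclines N_1 + 1.61N_2 = 551 and 1.58N_1 + N_2 = 746.
Substituting N_2 = 746 - 1.58N_1 into the first: N_1(1 - 1.61·1.58) = 551 - 1.61·746.
So N_1* = -650/-1.54 = 421, and then N_2* = 746 - 1.58·421 = 80.7.

N_1* ≈ 421, N_2* ≈ 80.7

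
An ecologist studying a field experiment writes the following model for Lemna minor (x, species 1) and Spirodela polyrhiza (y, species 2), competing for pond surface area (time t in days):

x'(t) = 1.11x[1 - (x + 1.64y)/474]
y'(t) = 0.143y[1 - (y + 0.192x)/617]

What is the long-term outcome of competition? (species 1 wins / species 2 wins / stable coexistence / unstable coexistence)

species 2 excludes species 1

Compare the nullcline intercepts: K1/α12 = 474/1.64 = 289 < K2 = 617; K2/α21 = 617/0.192 = 3210 > K1 = 474.
Since the inequalities point opposite ways, species 2 can invade but species 1 cannot.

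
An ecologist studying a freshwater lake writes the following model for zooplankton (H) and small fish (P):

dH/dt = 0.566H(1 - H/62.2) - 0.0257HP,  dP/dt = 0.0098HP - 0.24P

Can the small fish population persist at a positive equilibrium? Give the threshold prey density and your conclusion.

The predator equation gives dP/dt > 0 only when H > 0.24/0.0098 = 24.5.
Without the predator, H → K = 62.2. Since 62.2 > 24.5, the predator can invade and persist.

Threshold H = 24.5; K > 24.5, so yes, the predator persists.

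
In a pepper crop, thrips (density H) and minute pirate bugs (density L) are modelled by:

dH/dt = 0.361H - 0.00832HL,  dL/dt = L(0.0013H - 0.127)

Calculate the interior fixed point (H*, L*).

Set dL/dt = 0 with L > 0: 0.0013H - 0.127 = 0, so H* = 0.127/0.0013 = 97.7.
Set dH/dt = 0 with H > 0: 0.361 - 0.00832L = 0, so L* = 0.361/0.00832 = 43.4.

H* ≈ 97.7, L* ≈ 43.4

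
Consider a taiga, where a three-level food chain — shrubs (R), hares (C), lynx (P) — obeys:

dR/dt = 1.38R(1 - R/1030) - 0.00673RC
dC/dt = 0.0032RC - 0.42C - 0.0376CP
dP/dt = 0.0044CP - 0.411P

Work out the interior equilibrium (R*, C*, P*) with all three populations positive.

R* ≈ 561, C* ≈ 93.4, P* ≈ 36.6

From dP/dt = 0: 0.0044C* = 0.411, so C* = 93.4.
From dR/dt = 0: 1.38(1 - R*/1030) = 0.00673·93.4, giving R* = 1030·(1 - 0.456) = 561.
From dC/dt = 0: 0.0032·561 - 0.42 = 0.0376P*, so P* = 1.37/0.0376 = 36.6.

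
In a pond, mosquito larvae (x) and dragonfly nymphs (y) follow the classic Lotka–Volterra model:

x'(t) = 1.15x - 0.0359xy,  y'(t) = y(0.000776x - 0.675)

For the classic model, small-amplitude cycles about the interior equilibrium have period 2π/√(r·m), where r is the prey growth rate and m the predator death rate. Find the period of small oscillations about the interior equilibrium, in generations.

T ≈ 7.13 generations

Here r = 1.15 and m = 0.675, so r·m = 0.776.
ω = √0.776 = 0.881 per generation, hence T = 2π/ω ≈ 7.13 generations.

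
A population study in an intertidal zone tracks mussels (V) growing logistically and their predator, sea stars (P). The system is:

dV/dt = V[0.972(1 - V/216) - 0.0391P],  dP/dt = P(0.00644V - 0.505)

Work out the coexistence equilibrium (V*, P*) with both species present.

From dP/dt = 0 with P > 0: 0.00644V* = 0.505, so V* = 78.4.
Substitute into dV/dt = 0: 0.972(1 - 78.4/216) = 0.0391P*.
The bracket is 0.637, giving P* = 0.619/0.0391 = 15.8.

V* ≈ 78.4, P* ≈ 15.8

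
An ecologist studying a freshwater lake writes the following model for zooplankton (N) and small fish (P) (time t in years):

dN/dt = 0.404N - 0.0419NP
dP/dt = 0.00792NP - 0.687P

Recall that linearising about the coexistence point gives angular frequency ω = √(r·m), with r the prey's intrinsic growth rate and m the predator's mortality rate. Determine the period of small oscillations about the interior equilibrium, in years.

Here r = 0.404 and m = 0.687, so r·m = 0.278.
ω = √0.278 = 0.527 per year, hence T = 2π/ω ≈ 11.9 years.

T ≈ 11.9 years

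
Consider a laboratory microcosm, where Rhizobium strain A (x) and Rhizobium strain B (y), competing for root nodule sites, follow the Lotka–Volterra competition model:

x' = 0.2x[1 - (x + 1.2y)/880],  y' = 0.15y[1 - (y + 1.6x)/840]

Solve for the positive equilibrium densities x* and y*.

x* ≈ 139, y* ≈ 617

Setting both brackets to zero gives the nullclines x + 1.2y = 880 and 1.6x + y = 840.
Substituting y = 840 - 1.6x into the first: x(1 - 1.2·1.6) = 880 - 1.2·840.
So x* = -128/-0.92 = 139, and then y* = 840 - 1.6·139 = 617.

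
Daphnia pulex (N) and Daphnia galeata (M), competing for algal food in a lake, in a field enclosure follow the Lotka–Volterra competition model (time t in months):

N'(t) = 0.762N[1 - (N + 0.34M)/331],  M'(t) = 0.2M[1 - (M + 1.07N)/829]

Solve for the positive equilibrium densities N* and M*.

N* ≈ 77.2, M* ≈ 746

Setting both brackets to zero gives the nullclines N + 0.34M = 331 and 1.07N + M = 829.
Substituting M = 829 - 1.07N into the first: N(1 - 0.34·1.07) = 331 - 0.34·829.
So N* = 49.1/0.636 = 77.2, and then M* = 829 - 1.07·77.2 = 746.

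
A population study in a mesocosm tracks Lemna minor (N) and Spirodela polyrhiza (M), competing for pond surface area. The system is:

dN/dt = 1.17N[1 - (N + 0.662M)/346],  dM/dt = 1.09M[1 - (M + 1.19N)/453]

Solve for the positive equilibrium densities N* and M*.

N* ≈ 217, M* ≈ 194

Setting both brackets to zero gives the nullclines N + 0.662M = 346 and 1.19N + M = 453.
Substituting M = 453 - 1.19N into the first: N(1 - 0.662·1.19) = 346 - 0.662·453.
So N* = 46.1/0.212 = 217, and then M* = 453 - 1.19·217 = 194.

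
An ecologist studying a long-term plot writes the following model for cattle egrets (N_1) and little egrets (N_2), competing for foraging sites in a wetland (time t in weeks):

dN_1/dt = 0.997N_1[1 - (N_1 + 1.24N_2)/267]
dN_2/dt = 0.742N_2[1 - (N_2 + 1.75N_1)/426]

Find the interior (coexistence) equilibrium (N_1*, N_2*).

Setting both brackets to zero gives the nullclines N_1 + 1.24N_2 = 267 and 1.75N_1 + N_2 = 426.
Substituting N_2 = 426 - 1.75N_1 into the first: N_1(1 - 1.24·1.75) = 267 - 1.24·426.
So N_1* = -261/-1.17 = 223, and then N_2* = 426 - 1.75·223 = 35.3.

N_1* ≈ 223, N_2* ≈ 35.3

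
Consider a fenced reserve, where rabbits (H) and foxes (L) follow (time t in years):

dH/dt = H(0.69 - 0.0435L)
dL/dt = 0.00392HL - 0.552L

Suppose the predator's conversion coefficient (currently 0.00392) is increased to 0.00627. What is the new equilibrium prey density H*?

At the interior fixed point, setting dL/dt = 0 with L > 0 fixes H* = (predator death rate)/(HL coefficient) — independent of the other coefficients.
With the change, H* = 0.552/0.00627 = 88; it falls from 141.

H* ≈ 88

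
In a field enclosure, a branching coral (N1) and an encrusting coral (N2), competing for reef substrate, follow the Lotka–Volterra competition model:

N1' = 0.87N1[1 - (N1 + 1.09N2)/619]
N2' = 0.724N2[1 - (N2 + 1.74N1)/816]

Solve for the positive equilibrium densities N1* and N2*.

Setting both brackets to zero gives the nullclines N1 + 1.09N2 = 619 and 1.74N1 + N2 = 816.
Substituting N2 = 816 - 1.74N1 into the first: N1(1 - 1.09·1.74) = 619 - 1.09·816.
So N1* = -270/-0.897 = 302, and then N2* = 816 - 1.74·302 = 291.

N1* ≈ 302, N2* ≈ 291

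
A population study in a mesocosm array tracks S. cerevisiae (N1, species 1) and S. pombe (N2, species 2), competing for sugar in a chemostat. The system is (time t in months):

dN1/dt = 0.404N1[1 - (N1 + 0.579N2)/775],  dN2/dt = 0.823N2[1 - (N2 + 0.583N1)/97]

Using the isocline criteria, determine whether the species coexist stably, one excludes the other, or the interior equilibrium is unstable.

species 1 excludes species 2

Compare the nullcline intercepts: K1/α12 = 775/0.579 = 1340 > K2 = 97; K2/α21 = 97/0.583 = 166 < K1 = 775.
Since the inequalities point opposite ways, species 1 can invade but species 2 cannot.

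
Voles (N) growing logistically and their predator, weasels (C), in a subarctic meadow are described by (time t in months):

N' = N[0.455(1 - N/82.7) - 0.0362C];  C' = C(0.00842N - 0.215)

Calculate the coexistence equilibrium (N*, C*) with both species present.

From dC/dt = 0 with C > 0: 0.00842N* = 0.215, so N* = 25.5.
Substitute into dN/dt = 0: 0.455(1 - 25.5/82.7) = 0.0362C*.
The bracket is 0.691, giving C* = 0.315/0.0362 = 8.69.

N* ≈ 25.5, C* ≈ 8.69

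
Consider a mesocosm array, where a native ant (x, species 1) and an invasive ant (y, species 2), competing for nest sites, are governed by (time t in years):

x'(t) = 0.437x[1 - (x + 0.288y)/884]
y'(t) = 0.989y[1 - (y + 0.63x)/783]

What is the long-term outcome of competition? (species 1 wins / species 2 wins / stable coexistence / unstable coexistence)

Compare the nullcline intercepts: K1/α12 = 884/0.288 = 3070 > K2 = 783; K2/α21 = 783/0.63 = 1240 > K1 = 884.
Since both inequalities hold, each species can invade when rare, so the interior equilibrium is stable.

stable coexistence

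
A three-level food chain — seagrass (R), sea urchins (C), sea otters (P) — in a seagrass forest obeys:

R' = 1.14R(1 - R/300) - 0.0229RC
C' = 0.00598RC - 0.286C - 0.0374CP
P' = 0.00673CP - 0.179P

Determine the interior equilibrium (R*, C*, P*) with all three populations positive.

From dP/dt = 0: 0.00673C* = 0.179, so C* = 26.6.
From dR/dt = 0: 1.14(1 - R*/300) = 0.0229·26.6, giving R* = 300·(1 - 0.534) = 140.
From dC/dt = 0: 0.00598·140 - 0.286 = 0.0374P*, so P* = 0.55/0.0374 = 14.7.

R* ≈ 140, C* ≈ 26.6, P* ≈ 14.7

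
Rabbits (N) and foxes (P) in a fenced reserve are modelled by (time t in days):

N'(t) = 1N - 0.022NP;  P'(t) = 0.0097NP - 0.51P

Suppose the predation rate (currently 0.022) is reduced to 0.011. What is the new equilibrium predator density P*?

At the interior fixed point, setting dN/dt = 0 with N > 0 fixes P* = (prey growth rate)/(NP coefficient) — independent of the other coefficients.
With the change, P* = 1/0.011 = 90.9; it rises from 45.5.

P* ≈ 90.9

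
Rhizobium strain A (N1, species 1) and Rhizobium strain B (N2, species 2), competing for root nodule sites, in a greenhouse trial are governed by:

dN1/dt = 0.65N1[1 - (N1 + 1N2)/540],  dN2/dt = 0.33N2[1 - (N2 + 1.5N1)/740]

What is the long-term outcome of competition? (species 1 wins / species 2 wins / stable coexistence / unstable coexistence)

Compare the nullcline intercepts: K1/α12 = 540/1 = 540 < K2 = 740; K2/α21 = 740/1.5 = 493 < K1 = 540.
Since both are reversed, neither can invade when rare; the interior point is a saddle.

unstable coexistence (outcome depends on initial conditions)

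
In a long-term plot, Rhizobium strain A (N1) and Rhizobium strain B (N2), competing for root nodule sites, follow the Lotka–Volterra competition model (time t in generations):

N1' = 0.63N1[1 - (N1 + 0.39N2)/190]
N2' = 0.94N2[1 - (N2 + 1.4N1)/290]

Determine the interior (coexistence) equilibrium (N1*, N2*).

Setting both brackets to zero gives the nullclines N1 + 0.39N2 = 190 and 1.4N1 + N2 = 290.
Substituting N2 = 290 - 1.4N1 into the first: N1(1 - 0.39·1.4) = 190 - 0.39·290.
So N1* = 76.9/0.454 = 169, and then N2* = 290 - 1.4·169 = 52.9.

N1* ≈ 169, N2* ≈ 52.9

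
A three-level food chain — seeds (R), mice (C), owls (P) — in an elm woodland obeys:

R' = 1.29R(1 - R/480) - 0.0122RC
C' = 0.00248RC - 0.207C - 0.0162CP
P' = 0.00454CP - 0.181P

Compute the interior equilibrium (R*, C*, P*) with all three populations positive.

From dP/dt = 0: 0.00454C* = 0.181, so C* = 39.9.
From dR/dt = 0: 1.29(1 - R*/480) = 0.0122·39.9, giving R* = 480·(1 - 0.377) = 299.
From dC/dt = 0: 0.00248·299 - 0.207 = 0.0162P*, so P* = 0.535/0.0162 = 33.

R* ≈ 299, C* ≈ 39.9, P* ≈ 33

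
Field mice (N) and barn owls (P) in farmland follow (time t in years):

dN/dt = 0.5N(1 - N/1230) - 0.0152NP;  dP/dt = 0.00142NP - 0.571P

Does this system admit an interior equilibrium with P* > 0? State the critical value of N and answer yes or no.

The predator equation gives dP/dt > 0 only when N > 0.571/0.00142 = 402.
Without the predator, N → K = 1230. Since 1230 > 402, the predator can invade and persist.

Threshold N = 402; K > 402, so yes, the predator persists.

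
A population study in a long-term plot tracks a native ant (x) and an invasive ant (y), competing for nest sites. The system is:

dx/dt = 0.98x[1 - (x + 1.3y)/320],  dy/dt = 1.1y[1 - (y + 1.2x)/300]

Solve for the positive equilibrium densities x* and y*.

Setting both brackets to zero gives the nullclines x + 1.3y = 320 and 1.2x + y = 300.
Substituting y = 300 - 1.2x into the first: x(1 - 1.3·1.2) = 320 - 1.3·300.
So x* = -70/-0.56 = 125, and then y* = 300 - 1.2·125 = 150.

x* ≈ 125, y* ≈ 150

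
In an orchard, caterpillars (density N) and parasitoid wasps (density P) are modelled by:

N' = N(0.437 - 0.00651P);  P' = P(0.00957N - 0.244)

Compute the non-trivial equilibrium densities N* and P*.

N* ≈ 25.5, P* ≈ 67.1

Set dP/dt = 0 with P > 0: 0.00957N - 0.244 = 0, so N* = 0.244/0.00957 = 25.5.
Set dN/dt = 0 with N > 0: 0.437 - 0.00651P = 0, so P* = 0.437/0.00651 = 67.1.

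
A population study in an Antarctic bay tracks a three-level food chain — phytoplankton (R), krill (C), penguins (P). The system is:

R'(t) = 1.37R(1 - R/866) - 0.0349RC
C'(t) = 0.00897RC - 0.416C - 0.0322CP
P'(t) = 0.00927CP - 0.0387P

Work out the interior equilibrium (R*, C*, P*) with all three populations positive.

From dP/dt = 0: 0.00927C* = 0.0387, so C* = 4.17.
From dR/dt = 0: 1.37(1 - R*/866) = 0.0349·4.17, giving R* = 866·(1 - 0.106) = 774.
From dC/dt = 0: 0.00897·774 - 0.416 = 0.0322P*, so P* = 6.53/0.0322 = 203.

R* ≈ 774, C* ≈ 4.17, P* ≈ 203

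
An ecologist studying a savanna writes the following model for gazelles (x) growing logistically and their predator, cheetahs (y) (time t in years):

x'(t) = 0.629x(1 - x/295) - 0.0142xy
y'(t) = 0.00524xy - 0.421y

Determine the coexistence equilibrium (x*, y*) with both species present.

From dy/dt = 0 with y > 0: 0.00524x* = 0.421, so x* = 80.3.
Substitute into dx/dt = 0: 0.629(1 - 80.3/295) = 0.0142y*.
The bracket is 0.728, giving y* = 0.458/0.0142 = 32.2.

x* ≈ 80.3, y* ≈ 32.2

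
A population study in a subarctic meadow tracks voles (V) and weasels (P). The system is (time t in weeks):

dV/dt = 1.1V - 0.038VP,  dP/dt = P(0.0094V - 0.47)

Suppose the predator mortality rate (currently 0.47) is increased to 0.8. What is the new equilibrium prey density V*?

At the interior fixed point, setting dP/dt = 0 with P > 0 fixes V* = (predator death rate)/(VP coefficient) — independent of the other coefficients.
With the change, V* = 0.8/0.0094 = 85.1; it rises from 50.

V* ≈ 85.1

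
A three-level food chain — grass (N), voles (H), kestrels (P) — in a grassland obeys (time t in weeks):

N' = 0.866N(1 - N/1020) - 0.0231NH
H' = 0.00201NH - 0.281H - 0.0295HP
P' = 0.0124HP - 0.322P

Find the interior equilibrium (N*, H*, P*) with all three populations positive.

N* ≈ 313, H* ≈ 26, P* ≈ 11.8

From dP/dt = 0: 0.0124H* = 0.322, so H* = 26.
From dN/dt = 0: 0.866(1 - N*/1020) = 0.0231·26, giving N* = 1020·(1 - 0.693) = 313.
From dH/dt = 0: 0.00201·313 - 0.281 = 0.0295P*, so P* = 0.349/0.0295 = 11.8.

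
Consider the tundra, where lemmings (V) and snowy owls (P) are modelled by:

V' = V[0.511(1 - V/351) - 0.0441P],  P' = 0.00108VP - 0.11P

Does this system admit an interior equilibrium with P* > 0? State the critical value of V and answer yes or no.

The predator equation gives dP/dt > 0 only when V > 0.11/0.00108 = 102.
Without the predator, V → K = 351. Since 351 > 102, the predator can invade and persist.

Threshold V = 102; K > 102, so yes, the predator persists.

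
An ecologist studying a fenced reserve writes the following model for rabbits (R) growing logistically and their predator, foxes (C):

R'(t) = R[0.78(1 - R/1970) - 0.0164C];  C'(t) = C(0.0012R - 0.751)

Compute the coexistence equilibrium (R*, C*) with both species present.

From dC/dt = 0 with C > 0: 0.0012R* = 0.751, so R* = 626.
Substitute into dR/dt = 0: 0.78(1 - 626/1970) = 0.0164C*.
The bracket is 0.682, giving C* = 0.532/0.0164 = 32.5.

R* ≈ 626, C* ≈ 32.5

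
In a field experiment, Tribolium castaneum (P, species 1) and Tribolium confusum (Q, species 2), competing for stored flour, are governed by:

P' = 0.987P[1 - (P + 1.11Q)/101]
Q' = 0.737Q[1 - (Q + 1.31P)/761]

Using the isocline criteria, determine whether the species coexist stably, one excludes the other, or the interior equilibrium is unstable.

species 2 excludes species 1

Compare the nullcline intercepts: K1/α12 = 101/1.11 = 91 < K2 = 761; K2/α21 = 761/1.31 = 581 > K1 = 101.
Since the inequalities point opposite ways, species 2 can invade but species 1 cannot.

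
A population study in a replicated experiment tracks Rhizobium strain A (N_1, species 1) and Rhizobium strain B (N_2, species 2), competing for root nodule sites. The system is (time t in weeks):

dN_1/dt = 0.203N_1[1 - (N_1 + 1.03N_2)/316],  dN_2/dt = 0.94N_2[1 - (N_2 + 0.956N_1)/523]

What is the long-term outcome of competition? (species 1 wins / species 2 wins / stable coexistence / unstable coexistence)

species 2 excludes species 1

Compare the nullcline intercepts: K1/α12 = 316/1.03 = 307 < K2 = 523; K2/α21 = 523/0.956 = 547 > K1 = 316.
Since the inequalities point opposite ways, species 2 can invade but species 1 cannot.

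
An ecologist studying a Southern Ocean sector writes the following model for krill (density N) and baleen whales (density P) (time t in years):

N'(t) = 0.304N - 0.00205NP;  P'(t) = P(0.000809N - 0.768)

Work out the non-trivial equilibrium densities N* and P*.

Set dP/dt = 0 with P > 0: 0.000809N - 0.768 = 0, so N* = 0.768/0.000809 = 949.
Set dN/dt = 0 with N > 0: 0.304 - 0.00205P = 0, so P* = 0.304/0.00205 = 148.

N* ≈ 949, P* ≈ 148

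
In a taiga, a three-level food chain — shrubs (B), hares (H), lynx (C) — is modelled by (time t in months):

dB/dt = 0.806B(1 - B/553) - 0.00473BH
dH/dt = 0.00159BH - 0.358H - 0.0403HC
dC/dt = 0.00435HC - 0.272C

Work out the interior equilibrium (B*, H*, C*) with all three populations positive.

B* ≈ 350, H* ≈ 62.5, C* ≈ 4.93

From dC/dt = 0: 0.00435H* = 0.272, so H* = 62.5.
From dB/dt = 0: 0.806(1 - B*/553) = 0.00473·62.5, giving B* = 553·(1 - 0.367) = 350.
From dH/dt = 0: 0.00159·350 - 0.358 = 0.0403C*, so C* = 0.199/0.0403 = 4.93.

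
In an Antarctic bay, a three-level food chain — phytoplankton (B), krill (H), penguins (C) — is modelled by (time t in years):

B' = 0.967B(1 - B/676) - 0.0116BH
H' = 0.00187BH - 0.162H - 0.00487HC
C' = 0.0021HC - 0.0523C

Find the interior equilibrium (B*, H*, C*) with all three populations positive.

From dC/dt = 0: 0.0021H* = 0.0523, so H* = 24.9.
From dB/dt = 0: 0.967(1 - B*/676) = 0.0116·24.9, giving B* = 676·(1 - 0.299) = 474.
From dH/dt = 0: 0.00187·474 - 0.162 = 0.00487C*, so C* = 0.724/0.00487 = 149.

B* ≈ 474, H* ≈ 24.9, C* ≈ 149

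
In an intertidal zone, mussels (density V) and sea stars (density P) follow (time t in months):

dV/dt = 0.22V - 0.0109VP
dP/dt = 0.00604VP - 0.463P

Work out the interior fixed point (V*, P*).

Set dP/dt = 0 with P > 0: 0.00604V - 0.463 = 0, so V* = 0.463/0.00604 = 76.7.
Set dV/dt = 0 with V > 0: 0.22 - 0.0109P = 0, so P* = 0.22/0.0109 = 20.2.

V* ≈ 76.7, P* ≈ 20.2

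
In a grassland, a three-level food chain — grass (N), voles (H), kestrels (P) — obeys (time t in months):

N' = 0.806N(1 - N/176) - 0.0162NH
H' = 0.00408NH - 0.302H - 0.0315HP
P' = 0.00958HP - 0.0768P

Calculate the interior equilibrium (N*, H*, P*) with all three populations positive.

From dP/dt = 0: 0.00958H* = 0.0768, so H* = 8.02.
From dN/dt = 0: 0.806(1 - N*/176) = 0.0162·8.02, giving N* = 176·(1 - 0.161) = 148.
From dH/dt = 0: 0.00408·148 - 0.302 = 0.0315P*, so P* = 0.3/0.0315 = 9.54.

N* ≈ 148, H* ≈ 8.02, P* ≈ 9.54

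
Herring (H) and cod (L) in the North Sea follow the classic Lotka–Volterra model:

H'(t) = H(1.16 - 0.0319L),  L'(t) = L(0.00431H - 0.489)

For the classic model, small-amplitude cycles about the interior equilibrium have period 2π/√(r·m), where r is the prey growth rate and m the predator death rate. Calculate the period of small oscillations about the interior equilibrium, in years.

T ≈ 8.34 years

Here r = 1.16 and m = 0.489, so r·m = 0.567.
ω = √0.567 = 0.753 per year, hence T = 2π/ω ≈ 8.34 years.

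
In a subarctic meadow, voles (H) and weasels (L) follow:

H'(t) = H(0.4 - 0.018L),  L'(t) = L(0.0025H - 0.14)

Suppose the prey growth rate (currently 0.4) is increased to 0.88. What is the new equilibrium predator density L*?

L* ≈ 48.9

At the interior fixed point, setting dH/dt = 0 with H > 0 fixes L* = (prey growth rate)/(HL coefficient) — independent of the other coefficients.
With the change, L* = 0.88/0.018 = 48.9; it rises from 22.2.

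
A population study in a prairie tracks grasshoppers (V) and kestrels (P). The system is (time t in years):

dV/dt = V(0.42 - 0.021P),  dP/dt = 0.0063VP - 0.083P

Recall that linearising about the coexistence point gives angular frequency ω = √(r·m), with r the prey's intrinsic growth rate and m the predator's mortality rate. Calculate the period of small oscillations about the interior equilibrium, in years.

T ≈ 33.7 years

Here r = 0.42 and m = 0.083, so r·m = 0.0349.
ω = √0.0349 = 0.187 per year, hence T = 2π/ω ≈ 33.7 years.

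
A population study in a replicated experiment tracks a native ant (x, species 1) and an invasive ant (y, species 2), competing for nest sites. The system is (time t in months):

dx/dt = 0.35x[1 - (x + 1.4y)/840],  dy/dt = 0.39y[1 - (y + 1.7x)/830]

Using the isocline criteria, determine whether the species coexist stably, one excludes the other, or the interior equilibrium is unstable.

Compare the nullcline intercepts: K1/α12 = 840/1.4 = 600 < K2 = 830; K2/α21 = 830/1.7 = 488 < K1 = 840.
Since both are reversed, neither can invade when rare; the interior point is a saddle.

unstable coexistence (outcome depends on initial conditions)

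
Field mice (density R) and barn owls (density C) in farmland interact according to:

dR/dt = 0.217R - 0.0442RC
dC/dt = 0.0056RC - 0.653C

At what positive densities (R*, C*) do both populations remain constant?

Set dC/dt = 0 with C > 0: 0.0056R - 0.653 = 0, so R* = 0.653/0.0056 = 117.
Set dR/dt = 0 with R > 0: 0.217 - 0.0442C = 0, so C* = 0.217/0.0442 = 4.91.

R* ≈ 117, C* ≈ 4.91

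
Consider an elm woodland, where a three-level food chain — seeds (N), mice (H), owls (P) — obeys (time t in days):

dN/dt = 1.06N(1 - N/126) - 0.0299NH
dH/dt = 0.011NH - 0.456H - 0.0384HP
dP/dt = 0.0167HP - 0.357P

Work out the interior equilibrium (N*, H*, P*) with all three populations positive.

From dP/dt = 0: 0.0167H* = 0.357, so H* = 21.4.
From dN/dt = 0: 1.06(1 - N*/126) = 0.0299·21.4, giving N* = 126·(1 - 0.603) = 50.
From dH/dt = 0: 0.011·50 - 0.456 = 0.0384P*, so P* = 0.0942/0.0384 = 2.45.

N* ≈ 50, H* ≈ 21.4, P* ≈ 2.45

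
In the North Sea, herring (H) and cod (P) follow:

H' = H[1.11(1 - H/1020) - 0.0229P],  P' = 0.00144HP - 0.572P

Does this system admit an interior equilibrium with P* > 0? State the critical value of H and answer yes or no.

The predator equation gives dP/dt > 0 only when H > 0.572/0.00144 = 397.
Without the predator, H → K = 1020. Since 1020 > 397, the predator can invade and persist.

Threshold H = 397; K > 397, so yes, the predator persists.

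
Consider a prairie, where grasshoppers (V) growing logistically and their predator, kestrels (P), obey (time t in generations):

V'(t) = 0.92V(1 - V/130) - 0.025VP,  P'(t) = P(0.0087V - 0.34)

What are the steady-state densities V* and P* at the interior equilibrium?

V* ≈ 39.1, P* ≈ 25.7

From dP/dt = 0 with P > 0: 0.0087V* = 0.34, so V* = 39.1.
Substitute into dV/dt = 0: 0.92(1 - 39.1/130) = 0.025P*.
The bracket is 0.699, giving P* = 0.643/0.025 = 25.7.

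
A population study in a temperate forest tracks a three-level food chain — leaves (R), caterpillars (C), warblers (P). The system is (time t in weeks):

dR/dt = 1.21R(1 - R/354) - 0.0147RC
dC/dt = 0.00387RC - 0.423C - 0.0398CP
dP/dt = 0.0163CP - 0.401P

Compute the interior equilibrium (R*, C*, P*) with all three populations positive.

R* ≈ 248, C* ≈ 24.6, P* ≈ 13.5

From dP/dt = 0: 0.0163C* = 0.401, so C* = 24.6.
From dR/dt = 0: 1.21(1 - R*/354) = 0.0147·24.6, giving R* = 354·(1 - 0.299) = 248.
From dC/dt = 0: 0.00387·248 - 0.423 = 0.0398P*, so P* = 0.538/0.0398 = 13.5.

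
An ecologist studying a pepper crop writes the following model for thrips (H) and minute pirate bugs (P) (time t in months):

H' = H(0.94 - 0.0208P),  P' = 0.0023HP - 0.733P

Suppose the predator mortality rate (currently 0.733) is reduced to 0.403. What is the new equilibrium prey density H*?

At the interior fixed point, setting dP/dt = 0 with P > 0 fixes H* = (predator death rate)/(HP coefficient) — independent of the other coefficients.
With the change, H* = 0.403/0.0023 = 175; it falls from 319.

H* ≈ 175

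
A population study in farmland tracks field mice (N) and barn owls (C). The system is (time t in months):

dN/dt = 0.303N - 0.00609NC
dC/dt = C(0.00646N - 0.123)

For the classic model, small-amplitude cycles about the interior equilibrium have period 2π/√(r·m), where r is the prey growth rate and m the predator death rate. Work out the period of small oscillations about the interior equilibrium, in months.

T ≈ 32.5 months

Here r = 0.303 and m = 0.123, so r·m = 0.0373.
ω = √0.0373 = 0.193 per month, hence T = 2π/ω ≈ 32.5 months.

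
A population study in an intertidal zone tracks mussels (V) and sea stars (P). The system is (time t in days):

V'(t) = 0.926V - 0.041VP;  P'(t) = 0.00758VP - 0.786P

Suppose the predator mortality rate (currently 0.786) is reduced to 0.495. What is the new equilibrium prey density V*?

At the interior fixed point, setting dP/dt = 0 with P > 0 fixes V* = (predator death rate)/(VP coefficient) — independent of the other coefficients.
With the change, V* = 0.495/0.00758 = 65.3; it falls from 104.

V* ≈ 65.3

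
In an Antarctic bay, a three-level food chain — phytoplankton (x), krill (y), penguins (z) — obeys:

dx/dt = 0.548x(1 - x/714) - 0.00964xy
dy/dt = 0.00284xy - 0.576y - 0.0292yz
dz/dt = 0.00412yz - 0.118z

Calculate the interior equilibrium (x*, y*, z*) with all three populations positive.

From dz/dt = 0: 0.00412y* = 0.118, so y* = 28.6.
From dx/dt = 0: 0.548(1 - x*/714) = 0.00964·28.6, giving x* = 714·(1 - 0.504) = 354.
From dy/dt = 0: 0.00284·354 - 0.576 = 0.0292z*, so z* = 0.43/0.0292 = 14.7.

x* ≈ 354, y* ≈ 28.6, z* ≈ 14.7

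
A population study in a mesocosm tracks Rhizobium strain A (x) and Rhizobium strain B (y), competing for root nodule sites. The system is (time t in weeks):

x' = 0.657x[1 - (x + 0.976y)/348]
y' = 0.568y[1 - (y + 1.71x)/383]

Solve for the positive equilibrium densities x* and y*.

x* ≈ 38.6, y* ≈ 317

Setting both brackets to zero gives the nullclines x + 0.976y = 348 and 1.71x + y = 383.
Substituting y = 383 - 1.71x into the first: x(1 - 0.976·1.71) = 348 - 0.976·383.
So x* = -25.8/-0.669 = 38.6, and then y* = 383 - 1.71·38.6 = 317.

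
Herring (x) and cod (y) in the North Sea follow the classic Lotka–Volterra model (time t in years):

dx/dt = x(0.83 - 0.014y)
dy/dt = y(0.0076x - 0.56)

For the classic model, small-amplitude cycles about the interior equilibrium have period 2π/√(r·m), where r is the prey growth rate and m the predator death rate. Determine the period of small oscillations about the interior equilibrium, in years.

Here r = 0.83 and m = 0.56, so r·m = 0.465.
ω = √0.465 = 0.682 per year, hence T = 2π/ω ≈ 9.22 years.

T ≈ 9.22 years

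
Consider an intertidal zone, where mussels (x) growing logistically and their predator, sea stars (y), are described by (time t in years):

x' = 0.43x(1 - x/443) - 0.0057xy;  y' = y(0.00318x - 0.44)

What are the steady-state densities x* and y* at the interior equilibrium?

x* ≈ 138, y* ≈ 51.9

From dy/dt = 0 with y > 0: 0.00318x* = 0.44, so x* = 138.
Substitute into dx/dt = 0: 0.43(1 - 138/443) = 0.0057y*.
The bracket is 0.688, giving y* = 0.296/0.0057 = 51.9.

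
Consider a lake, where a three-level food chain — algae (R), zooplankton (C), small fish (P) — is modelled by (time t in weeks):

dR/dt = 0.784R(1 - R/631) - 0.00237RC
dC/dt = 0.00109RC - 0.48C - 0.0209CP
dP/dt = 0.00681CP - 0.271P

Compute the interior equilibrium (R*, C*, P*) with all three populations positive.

From dP/dt = 0: 0.00681C* = 0.271, so C* = 39.8.
From dR/dt = 0: 0.784(1 - R*/631) = 0.00237·39.8, giving R* = 631·(1 - 0.12) = 555.
From dC/dt = 0: 0.00109·555 - 0.48 = 0.0209P*, so P* = 0.125/0.0209 = 5.98.

R* ≈ 555, C* ≈ 39.8, P* ≈ 5.98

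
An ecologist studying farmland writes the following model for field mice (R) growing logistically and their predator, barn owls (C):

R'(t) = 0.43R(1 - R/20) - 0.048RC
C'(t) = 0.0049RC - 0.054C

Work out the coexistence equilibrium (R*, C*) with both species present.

R* ≈ 11, C* ≈ 4.02

From dC/dt = 0 with C > 0: 0.0049R* = 0.054, so R* = 11.
Substitute into dR/dt = 0: 0.43(1 - 11/20) = 0.048C*.
The bracket is 0.449, giving C* = 0.193/0.048 = 4.02.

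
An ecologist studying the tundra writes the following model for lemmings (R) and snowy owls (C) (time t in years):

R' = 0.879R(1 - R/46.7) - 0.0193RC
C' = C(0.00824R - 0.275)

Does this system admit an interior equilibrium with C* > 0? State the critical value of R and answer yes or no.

Threshold R = 33.4; K > 33.4, so yes, the predator persists.

The predator equation gives dC/dt > 0 only when R > 0.275/0.00824 = 33.4.
Without the predator, R → K = 46.7. Since 46.7 > 33.4, the predator can invade and persist.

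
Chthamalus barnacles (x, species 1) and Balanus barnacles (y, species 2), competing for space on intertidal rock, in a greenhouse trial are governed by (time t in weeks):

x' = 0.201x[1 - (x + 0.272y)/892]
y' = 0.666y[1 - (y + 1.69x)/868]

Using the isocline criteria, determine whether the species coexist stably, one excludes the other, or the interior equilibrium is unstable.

species 1 excludes species 2

Compare the nullcline intercepts: K1/α12 = 892/0.272 = 3280 > K2 = 868; K2/α21 = 868/1.69 = 514 < K1 = 892.
Since the inequalities point opposite ways, species 1 can invade but species 2 cannot.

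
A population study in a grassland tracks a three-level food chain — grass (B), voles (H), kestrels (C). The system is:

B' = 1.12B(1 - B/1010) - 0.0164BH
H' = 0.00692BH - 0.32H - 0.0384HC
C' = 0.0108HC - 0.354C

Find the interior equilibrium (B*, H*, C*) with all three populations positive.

B* ≈ 525, H* ≈ 32.8, C* ≈ 86.3

From dC/dt = 0: 0.0108H* = 0.354, so H* = 32.8.
From dB/dt = 0: 1.12(1 - B*/1010) = 0.0164·32.8, giving B* = 1010·(1 - 0.48) = 525.
From dH/dt = 0: 0.00692·525 - 0.32 = 0.0384C*, so C* = 3.31/0.0384 = 86.3.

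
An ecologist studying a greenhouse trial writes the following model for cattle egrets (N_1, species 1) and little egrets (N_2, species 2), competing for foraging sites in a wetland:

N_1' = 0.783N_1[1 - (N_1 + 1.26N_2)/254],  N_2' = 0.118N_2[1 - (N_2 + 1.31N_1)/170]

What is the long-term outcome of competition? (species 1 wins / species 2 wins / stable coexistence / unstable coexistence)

Compare the nullcline intercepts: K1/α12 = 254/1.26 = 202 > K2 = 170; K2/α21 = 170/1.31 = 130 < K1 = 254.
Since the inequalities point opposite ways, species 1 can invade but species 2 cannot.

species 1 excludes species 2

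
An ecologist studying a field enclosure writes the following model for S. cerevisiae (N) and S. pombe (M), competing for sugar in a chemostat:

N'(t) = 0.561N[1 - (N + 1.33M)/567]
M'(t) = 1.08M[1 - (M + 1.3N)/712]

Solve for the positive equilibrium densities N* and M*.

N* ≈ 521, M* ≈ 34.4

Setting both brackets to zero gives the nullclines N + 1.33M = 567 and 1.3N + M = 712.
Substituting M = 712 - 1.3N into the first: N(1 - 1.33·1.3) = 567 - 1.33·712.
So N* = -380/-0.729 = 521, and then M* = 712 - 1.3·521 = 34.4.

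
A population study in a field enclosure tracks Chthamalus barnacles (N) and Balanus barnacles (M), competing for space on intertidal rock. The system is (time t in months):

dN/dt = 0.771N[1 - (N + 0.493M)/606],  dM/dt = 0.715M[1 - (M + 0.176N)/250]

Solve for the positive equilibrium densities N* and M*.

Setting both brackets to zero gives the nullclines N + 0.493M = 606 and 0.176N + M = 250.
Substituting M = 250 - 0.176N into the first: N(1 - 0.493·0.176) = 606 - 0.493·250.
So N* = 483/0.913 = 529, and then M* = 250 - 0.176·529 = 157.

N* ≈ 529, M* ≈ 157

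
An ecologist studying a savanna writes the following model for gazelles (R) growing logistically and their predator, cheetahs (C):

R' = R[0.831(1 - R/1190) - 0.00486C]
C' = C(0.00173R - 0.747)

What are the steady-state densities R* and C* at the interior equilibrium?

From dC/dt = 0 with C > 0: 0.00173R* = 0.747, so R* = 432.
Substitute into dR/dt = 0: 0.831(1 - 432/1190) = 0.00486C*.
The bracket is 0.637, giving C* = 0.529/0.00486 = 109.

R* ≈ 432, C* ≈ 109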